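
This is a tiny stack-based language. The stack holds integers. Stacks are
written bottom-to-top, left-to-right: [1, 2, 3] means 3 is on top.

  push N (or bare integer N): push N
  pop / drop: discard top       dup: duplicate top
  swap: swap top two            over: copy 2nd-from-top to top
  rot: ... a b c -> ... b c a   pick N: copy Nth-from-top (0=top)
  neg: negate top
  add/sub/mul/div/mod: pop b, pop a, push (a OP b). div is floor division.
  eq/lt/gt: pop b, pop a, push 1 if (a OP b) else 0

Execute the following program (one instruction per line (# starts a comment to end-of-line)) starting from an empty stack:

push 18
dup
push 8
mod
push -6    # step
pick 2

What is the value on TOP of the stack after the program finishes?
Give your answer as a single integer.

Answer: 18

Derivation:
After 'push 18': [18]
After 'dup': [18, 18]
After 'push 8': [18, 18, 8]
After 'mod': [18, 2]
After 'push -6': [18, 2, -6]
After 'pick 2': [18, 2, -6, 18]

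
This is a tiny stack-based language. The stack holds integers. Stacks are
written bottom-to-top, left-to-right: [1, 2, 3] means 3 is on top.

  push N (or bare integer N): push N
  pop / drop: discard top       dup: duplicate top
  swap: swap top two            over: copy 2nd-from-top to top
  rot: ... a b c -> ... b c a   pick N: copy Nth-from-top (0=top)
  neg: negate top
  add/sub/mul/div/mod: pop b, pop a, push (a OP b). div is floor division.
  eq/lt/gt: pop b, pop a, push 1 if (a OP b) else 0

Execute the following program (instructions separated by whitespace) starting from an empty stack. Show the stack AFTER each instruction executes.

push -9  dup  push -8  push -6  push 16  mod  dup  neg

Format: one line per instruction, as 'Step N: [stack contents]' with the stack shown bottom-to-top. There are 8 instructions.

Step 1: [-9]
Step 2: [-9, -9]
Step 3: [-9, -9, -8]
Step 4: [-9, -9, -8, -6]
Step 5: [-9, -9, -8, -6, 16]
Step 6: [-9, -9, -8, 10]
Step 7: [-9, -9, -8, 10, 10]
Step 8: [-9, -9, -8, 10, -10]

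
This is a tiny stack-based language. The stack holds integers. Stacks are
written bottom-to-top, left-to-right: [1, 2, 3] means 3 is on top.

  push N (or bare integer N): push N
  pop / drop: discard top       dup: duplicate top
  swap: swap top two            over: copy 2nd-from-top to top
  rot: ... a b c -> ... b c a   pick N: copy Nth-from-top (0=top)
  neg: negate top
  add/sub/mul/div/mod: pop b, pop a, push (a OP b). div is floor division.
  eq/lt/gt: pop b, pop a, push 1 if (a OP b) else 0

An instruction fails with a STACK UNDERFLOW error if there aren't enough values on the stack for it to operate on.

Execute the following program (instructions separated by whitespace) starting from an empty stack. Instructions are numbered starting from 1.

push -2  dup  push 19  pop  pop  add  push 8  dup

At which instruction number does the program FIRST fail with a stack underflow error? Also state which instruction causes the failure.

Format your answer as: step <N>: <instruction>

Step 1 ('push -2'): stack = [-2], depth = 1
Step 2 ('dup'): stack = [-2, -2], depth = 2
Step 3 ('push 19'): stack = [-2, -2, 19], depth = 3
Step 4 ('pop'): stack = [-2, -2], depth = 2
Step 5 ('pop'): stack = [-2], depth = 1
Step 6 ('add'): needs 2 value(s) but depth is 1 — STACK UNDERFLOW

Answer: step 6: add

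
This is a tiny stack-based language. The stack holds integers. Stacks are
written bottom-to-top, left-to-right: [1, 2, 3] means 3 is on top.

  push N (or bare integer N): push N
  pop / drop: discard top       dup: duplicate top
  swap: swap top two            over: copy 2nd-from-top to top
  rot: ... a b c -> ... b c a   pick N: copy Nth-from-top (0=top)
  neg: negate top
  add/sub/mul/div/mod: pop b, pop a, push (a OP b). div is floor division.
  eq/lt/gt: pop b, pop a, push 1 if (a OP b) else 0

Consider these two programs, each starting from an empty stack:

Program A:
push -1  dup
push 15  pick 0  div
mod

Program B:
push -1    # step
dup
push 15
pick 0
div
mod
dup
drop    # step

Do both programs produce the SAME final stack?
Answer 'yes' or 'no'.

Answer: yes

Derivation:
Program A trace:
  After 'push -1': [-1]
  After 'dup': [-1, -1]
  After 'push 15': [-1, -1, 15]
  After 'pick 0': [-1, -1, 15, 15]
  After 'div': [-1, -1, 1]
  After 'mod': [-1, 0]
Program A final stack: [-1, 0]

Program B trace:
  After 'push -1': [-1]
  After 'dup': [-1, -1]
  After 'push 15': [-1, -1, 15]
  After 'pick 0': [-1, -1, 15, 15]
  After 'div': [-1, -1, 1]
  After 'mod': [-1, 0]
  After 'dup': [-1, 0, 0]
  After 'drop': [-1, 0]
Program B final stack: [-1, 0]
Same: yes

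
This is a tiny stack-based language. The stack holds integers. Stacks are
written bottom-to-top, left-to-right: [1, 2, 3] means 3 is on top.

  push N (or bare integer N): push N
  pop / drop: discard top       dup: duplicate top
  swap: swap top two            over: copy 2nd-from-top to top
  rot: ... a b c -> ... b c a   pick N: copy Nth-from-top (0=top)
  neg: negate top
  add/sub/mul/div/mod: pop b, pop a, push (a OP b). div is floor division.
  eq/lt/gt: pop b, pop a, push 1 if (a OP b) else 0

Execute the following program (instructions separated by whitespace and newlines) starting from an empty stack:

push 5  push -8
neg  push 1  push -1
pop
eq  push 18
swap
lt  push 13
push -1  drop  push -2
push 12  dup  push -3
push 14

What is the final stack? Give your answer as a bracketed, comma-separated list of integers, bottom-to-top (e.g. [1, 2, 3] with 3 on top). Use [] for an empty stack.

After 'push 5': [5]
After 'push -8': [5, -8]
After 'neg': [5, 8]
After 'push 1': [5, 8, 1]
After 'push -1': [5, 8, 1, -1]
After 'pop': [5, 8, 1]
After 'eq': [5, 0]
After 'push 18': [5, 0, 18]
After 'swap': [5, 18, 0]
After 'lt': [5, 0]
After 'push 13': [5, 0, 13]
After 'push -1': [5, 0, 13, -1]
After 'drop': [5, 0, 13]
After 'push -2': [5, 0, 13, -2]
After 'push 12': [5, 0, 13, -2, 12]
After 'dup': [5, 0, 13, -2, 12, 12]
After 'push -3': [5, 0, 13, -2, 12, 12, -3]
After 'push 14': [5, 0, 13, -2, 12, 12, -3, 14]

Answer: [5, 0, 13, -2, 12, 12, -3, 14]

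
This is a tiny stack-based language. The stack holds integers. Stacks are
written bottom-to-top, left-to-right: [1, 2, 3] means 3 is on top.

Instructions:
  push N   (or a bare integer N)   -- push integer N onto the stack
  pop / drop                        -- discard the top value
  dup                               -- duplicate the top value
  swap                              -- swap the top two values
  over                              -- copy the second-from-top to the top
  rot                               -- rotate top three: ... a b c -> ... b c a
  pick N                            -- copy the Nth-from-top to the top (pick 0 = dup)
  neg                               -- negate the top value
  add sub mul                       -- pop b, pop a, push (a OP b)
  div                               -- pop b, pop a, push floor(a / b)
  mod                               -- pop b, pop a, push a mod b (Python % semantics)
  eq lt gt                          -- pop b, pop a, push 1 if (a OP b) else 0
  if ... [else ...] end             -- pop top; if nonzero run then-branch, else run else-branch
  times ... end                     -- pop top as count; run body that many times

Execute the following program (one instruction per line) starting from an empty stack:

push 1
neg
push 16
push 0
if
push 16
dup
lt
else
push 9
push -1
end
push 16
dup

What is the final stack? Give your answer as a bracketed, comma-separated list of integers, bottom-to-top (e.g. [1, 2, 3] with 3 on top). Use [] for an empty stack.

Answer: [-1, 16, 9, -1, 16, 16]

Derivation:
After 'push 1': [1]
After 'neg': [-1]
After 'push 16': [-1, 16]
After 'push 0': [-1, 16, 0]
After 'if': [-1, 16]
After 'push 9': [-1, 16, 9]
After 'push -1': [-1, 16, 9, -1]
After 'push 16': [-1, 16, 9, -1, 16]
After 'dup': [-1, 16, 9, -1, 16, 16]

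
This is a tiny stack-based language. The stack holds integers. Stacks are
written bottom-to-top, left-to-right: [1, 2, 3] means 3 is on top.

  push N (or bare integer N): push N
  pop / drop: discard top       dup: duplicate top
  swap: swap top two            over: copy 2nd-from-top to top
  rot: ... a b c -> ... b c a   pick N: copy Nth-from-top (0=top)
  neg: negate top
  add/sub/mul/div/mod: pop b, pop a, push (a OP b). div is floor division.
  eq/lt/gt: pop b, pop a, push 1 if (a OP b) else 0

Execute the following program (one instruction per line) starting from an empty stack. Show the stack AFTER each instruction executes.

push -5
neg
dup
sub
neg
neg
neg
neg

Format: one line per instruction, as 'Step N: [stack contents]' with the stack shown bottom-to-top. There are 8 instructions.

Step 1: [-5]
Step 2: [5]
Step 3: [5, 5]
Step 4: [0]
Step 5: [0]
Step 6: [0]
Step 7: [0]
Step 8: [0]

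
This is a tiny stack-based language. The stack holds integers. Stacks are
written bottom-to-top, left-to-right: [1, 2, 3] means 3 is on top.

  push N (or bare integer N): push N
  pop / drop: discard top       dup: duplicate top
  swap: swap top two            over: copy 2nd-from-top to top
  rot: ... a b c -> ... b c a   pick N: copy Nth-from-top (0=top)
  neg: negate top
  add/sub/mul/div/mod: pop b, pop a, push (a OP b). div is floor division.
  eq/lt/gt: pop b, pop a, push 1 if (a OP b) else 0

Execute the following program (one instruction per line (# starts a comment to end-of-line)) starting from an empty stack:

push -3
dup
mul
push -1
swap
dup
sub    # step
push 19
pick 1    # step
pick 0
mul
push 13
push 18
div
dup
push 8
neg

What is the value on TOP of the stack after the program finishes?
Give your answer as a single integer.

After 'push -3': [-3]
After 'dup': [-3, -3]
After 'mul': [9]
After 'push -1': [9, -1]
After 'swap': [-1, 9]
After 'dup': [-1, 9, 9]
After 'sub': [-1, 0]
After 'push 19': [-1, 0, 19]
After 'pick 1': [-1, 0, 19, 0]
After 'pick 0': [-1, 0, 19, 0, 0]
After 'mul': [-1, 0, 19, 0]
After 'push 13': [-1, 0, 19, 0, 13]
After 'push 18': [-1, 0, 19, 0, 13, 18]
After 'div': [-1, 0, 19, 0, 0]
After 'dup': [-1, 0, 19, 0, 0, 0]
After 'push 8': [-1, 0, 19, 0, 0, 0, 8]
After 'neg': [-1, 0, 19, 0, 0, 0, -8]

Answer: -8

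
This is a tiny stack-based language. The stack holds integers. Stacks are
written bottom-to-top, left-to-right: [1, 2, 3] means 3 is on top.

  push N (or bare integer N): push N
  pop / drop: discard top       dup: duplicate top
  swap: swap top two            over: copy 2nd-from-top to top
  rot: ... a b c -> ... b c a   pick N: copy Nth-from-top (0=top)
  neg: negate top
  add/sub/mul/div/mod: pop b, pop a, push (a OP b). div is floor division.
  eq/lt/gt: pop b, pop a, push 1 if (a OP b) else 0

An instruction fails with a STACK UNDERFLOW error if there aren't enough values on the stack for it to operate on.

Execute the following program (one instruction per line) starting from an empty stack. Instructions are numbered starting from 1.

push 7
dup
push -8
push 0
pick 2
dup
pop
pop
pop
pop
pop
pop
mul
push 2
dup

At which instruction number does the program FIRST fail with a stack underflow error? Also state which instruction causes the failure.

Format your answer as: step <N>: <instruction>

Answer: step 13: mul

Derivation:
Step 1 ('push 7'): stack = [7], depth = 1
Step 2 ('dup'): stack = [7, 7], depth = 2
Step 3 ('push -8'): stack = [7, 7, -8], depth = 3
Step 4 ('push 0'): stack = [7, 7, -8, 0], depth = 4
Step 5 ('pick 2'): stack = [7, 7, -8, 0, 7], depth = 5
Step 6 ('dup'): stack = [7, 7, -8, 0, 7, 7], depth = 6
Step 7 ('pop'): stack = [7, 7, -8, 0, 7], depth = 5
Step 8 ('pop'): stack = [7, 7, -8, 0], depth = 4
Step 9 ('pop'): stack = [7, 7, -8], depth = 3
Step 10 ('pop'): stack = [7, 7], depth = 2
Step 11 ('pop'): stack = [7], depth = 1
Step 12 ('pop'): stack = [], depth = 0
Step 13 ('mul'): needs 2 value(s) but depth is 0 — STACK UNDERFLOW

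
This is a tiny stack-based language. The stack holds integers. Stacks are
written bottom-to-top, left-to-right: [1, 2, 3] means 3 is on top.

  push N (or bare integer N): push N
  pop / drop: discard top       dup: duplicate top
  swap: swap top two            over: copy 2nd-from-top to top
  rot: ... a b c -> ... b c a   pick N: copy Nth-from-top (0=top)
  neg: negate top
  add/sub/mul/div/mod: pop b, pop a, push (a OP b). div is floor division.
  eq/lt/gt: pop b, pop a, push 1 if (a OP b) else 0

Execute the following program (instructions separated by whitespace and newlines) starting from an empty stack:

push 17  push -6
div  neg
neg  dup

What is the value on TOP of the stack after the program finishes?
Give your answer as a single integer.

Answer: -3

Derivation:
After 'push 17': [17]
After 'push -6': [17, -6]
After 'div': [-3]
After 'neg': [3]
After 'neg': [-3]
After 'dup': [-3, -3]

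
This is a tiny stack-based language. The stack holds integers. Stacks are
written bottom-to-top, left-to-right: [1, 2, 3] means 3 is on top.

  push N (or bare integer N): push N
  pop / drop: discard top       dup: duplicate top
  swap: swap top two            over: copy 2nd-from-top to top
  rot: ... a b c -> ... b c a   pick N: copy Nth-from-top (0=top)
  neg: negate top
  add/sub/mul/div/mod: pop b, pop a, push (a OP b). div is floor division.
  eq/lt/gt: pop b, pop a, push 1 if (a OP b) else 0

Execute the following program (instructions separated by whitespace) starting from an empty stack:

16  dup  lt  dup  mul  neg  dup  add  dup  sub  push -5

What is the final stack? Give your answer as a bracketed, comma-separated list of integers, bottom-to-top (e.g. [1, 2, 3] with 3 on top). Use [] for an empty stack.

Answer: [0, -5]

Derivation:
After 'push 16': [16]
After 'dup': [16, 16]
After 'lt': [0]
After 'dup': [0, 0]
After 'mul': [0]
After 'neg': [0]
After 'dup': [0, 0]
After 'add': [0]
After 'dup': [0, 0]
After 'sub': [0]
After 'push -5': [0, -5]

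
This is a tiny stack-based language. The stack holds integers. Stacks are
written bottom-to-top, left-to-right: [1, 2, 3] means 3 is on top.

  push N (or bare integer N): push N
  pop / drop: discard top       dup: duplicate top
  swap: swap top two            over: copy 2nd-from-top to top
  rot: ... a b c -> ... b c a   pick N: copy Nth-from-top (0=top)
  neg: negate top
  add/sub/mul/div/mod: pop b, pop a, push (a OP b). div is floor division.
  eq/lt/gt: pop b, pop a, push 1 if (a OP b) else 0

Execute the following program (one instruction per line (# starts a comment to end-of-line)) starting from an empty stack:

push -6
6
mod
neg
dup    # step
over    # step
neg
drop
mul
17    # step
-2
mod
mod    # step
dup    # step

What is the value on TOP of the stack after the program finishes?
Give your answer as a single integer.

Answer: 0

Derivation:
After 'push -6': [-6]
After 'push 6': [-6, 6]
After 'mod': [0]
After 'neg': [0]
After 'dup': [0, 0]
After 'over': [0, 0, 0]
After 'neg': [0, 0, 0]
After 'drop': [0, 0]
After 'mul': [0]
After 'push 17': [0, 17]
After 'push -2': [0, 17, -2]
After 'mod': [0, -1]
After 'mod': [0]
After 'dup': [0, 0]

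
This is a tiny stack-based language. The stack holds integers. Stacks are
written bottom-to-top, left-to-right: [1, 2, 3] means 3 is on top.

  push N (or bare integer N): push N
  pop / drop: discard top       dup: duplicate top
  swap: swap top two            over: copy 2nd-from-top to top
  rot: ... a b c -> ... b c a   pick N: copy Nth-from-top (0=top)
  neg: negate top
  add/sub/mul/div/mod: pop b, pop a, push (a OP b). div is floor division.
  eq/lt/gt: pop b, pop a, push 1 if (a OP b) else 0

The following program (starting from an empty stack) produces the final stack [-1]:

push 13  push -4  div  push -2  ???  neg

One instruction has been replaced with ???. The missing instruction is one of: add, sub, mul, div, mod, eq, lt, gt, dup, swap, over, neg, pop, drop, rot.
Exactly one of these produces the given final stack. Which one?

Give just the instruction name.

Answer: lt

Derivation:
Stack before ???: [-4, -2]
Stack after ???:  [1]
The instruction that transforms [-4, -2] -> [1] is: lt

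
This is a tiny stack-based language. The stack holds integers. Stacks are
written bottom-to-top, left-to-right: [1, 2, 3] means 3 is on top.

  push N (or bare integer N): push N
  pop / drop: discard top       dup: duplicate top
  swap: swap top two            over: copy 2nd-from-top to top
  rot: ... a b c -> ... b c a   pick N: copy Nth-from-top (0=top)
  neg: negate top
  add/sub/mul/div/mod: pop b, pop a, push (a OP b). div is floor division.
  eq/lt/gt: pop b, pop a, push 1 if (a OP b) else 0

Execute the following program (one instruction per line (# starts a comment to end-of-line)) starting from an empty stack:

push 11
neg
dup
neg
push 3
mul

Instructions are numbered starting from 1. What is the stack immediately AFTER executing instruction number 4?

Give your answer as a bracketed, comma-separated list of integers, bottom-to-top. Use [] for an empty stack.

Answer: [-11, 11]

Derivation:
Step 1 ('push 11'): [11]
Step 2 ('neg'): [-11]
Step 3 ('dup'): [-11, -11]
Step 4 ('neg'): [-11, 11]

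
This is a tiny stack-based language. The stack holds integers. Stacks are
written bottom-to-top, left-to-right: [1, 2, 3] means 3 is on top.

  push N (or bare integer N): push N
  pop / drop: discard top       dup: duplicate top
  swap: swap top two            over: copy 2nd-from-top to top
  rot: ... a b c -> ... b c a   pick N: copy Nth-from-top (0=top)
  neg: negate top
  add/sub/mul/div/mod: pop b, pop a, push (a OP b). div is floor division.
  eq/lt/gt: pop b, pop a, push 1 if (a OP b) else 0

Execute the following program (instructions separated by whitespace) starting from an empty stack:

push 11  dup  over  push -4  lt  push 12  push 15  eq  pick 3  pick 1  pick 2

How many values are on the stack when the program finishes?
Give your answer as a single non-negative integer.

Answer: 7

Derivation:
After 'push 11': stack = [11] (depth 1)
After 'dup': stack = [11, 11] (depth 2)
After 'over': stack = [11, 11, 11] (depth 3)
After 'push -4': stack = [11, 11, 11, -4] (depth 4)
After 'lt': stack = [11, 11, 0] (depth 3)
After 'push 12': stack = [11, 11, 0, 12] (depth 4)
After 'push 15': stack = [11, 11, 0, 12, 15] (depth 5)
After 'eq': stack = [11, 11, 0, 0] (depth 4)
After 'pick 3': stack = [11, 11, 0, 0, 11] (depth 5)
After 'pick 1': stack = [11, 11, 0, 0, 11, 0] (depth 6)
After 'pick 2': stack = [11, 11, 0, 0, 11, 0, 0] (depth 7)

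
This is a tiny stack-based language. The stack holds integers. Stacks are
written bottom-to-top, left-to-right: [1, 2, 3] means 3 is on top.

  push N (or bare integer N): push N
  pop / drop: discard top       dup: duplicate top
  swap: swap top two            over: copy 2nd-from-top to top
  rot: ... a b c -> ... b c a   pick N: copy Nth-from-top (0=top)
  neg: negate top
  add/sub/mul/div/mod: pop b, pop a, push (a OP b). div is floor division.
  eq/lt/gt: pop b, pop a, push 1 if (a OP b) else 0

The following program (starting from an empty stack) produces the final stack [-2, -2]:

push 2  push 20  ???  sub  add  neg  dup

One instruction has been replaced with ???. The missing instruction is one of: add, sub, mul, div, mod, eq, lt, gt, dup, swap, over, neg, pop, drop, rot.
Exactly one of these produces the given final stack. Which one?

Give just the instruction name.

Answer: dup

Derivation:
Stack before ???: [2, 20]
Stack after ???:  [2, 20, 20]
The instruction that transforms [2, 20] -> [2, 20, 20] is: dup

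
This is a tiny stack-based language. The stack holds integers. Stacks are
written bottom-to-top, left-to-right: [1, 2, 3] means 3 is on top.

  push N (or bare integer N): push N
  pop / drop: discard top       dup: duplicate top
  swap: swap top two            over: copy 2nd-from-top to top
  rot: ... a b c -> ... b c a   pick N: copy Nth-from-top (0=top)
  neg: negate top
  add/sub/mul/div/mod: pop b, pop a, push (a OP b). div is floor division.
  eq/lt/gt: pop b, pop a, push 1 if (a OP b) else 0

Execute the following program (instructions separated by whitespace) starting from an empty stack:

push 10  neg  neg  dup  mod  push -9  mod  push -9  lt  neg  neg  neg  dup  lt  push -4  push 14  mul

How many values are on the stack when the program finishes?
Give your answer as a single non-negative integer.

After 'push 10': stack = [10] (depth 1)
After 'neg': stack = [-10] (depth 1)
After 'neg': stack = [10] (depth 1)
After 'dup': stack = [10, 10] (depth 2)
After 'mod': stack = [0] (depth 1)
After 'push -9': stack = [0, -9] (depth 2)
After 'mod': stack = [0] (depth 1)
After 'push -9': stack = [0, -9] (depth 2)
After 'lt': stack = [0] (depth 1)
After 'neg': stack = [0] (depth 1)
After 'neg': stack = [0] (depth 1)
After 'neg': stack = [0] (depth 1)
After 'dup': stack = [0, 0] (depth 2)
After 'lt': stack = [0] (depth 1)
After 'push -4': stack = [0, -4] (depth 2)
After 'push 14': stack = [0, -4, 14] (depth 3)
After 'mul': stack = [0, -56] (depth 2)

Answer: 2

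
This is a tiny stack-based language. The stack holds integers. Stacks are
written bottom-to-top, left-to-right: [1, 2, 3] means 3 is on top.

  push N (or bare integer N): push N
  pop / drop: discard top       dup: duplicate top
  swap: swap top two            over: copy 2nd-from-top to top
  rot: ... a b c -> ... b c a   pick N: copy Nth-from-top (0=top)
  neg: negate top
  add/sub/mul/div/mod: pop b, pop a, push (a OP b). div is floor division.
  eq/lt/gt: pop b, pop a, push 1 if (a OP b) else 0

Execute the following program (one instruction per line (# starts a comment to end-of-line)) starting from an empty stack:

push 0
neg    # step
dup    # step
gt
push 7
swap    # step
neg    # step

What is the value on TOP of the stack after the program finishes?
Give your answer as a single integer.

Answer: 0

Derivation:
After 'push 0': [0]
After 'neg': [0]
After 'dup': [0, 0]
After 'gt': [0]
After 'push 7': [0, 7]
After 'swap': [7, 0]
After 'neg': [7, 0]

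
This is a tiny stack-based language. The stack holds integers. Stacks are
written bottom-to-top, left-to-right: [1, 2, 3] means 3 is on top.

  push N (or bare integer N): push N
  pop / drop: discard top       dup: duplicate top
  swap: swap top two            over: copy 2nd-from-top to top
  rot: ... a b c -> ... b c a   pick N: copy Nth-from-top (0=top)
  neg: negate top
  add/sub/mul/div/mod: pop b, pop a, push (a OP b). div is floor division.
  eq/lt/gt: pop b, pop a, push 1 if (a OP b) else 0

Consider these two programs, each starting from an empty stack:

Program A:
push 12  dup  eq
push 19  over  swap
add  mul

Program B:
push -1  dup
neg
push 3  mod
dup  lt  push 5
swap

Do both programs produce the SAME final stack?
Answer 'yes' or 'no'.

Program A trace:
  After 'push 12': [12]
  After 'dup': [12, 12]
  After 'eq': [1]
  After 'push 19': [1, 19]
  After 'over': [1, 19, 1]
  After 'swap': [1, 1, 19]
  After 'add': [1, 20]
  After 'mul': [20]
Program A final stack: [20]

Program B trace:
  After 'push -1': [-1]
  After 'dup': [-1, -1]
  After 'neg': [-1, 1]
  After 'push 3': [-1, 1, 3]
  After 'mod': [-1, 1]
  After 'dup': [-1, 1, 1]
  After 'lt': [-1, 0]
  After 'push 5': [-1, 0, 5]
  After 'swap': [-1, 5, 0]
Program B final stack: [-1, 5, 0]
Same: no

Answer: no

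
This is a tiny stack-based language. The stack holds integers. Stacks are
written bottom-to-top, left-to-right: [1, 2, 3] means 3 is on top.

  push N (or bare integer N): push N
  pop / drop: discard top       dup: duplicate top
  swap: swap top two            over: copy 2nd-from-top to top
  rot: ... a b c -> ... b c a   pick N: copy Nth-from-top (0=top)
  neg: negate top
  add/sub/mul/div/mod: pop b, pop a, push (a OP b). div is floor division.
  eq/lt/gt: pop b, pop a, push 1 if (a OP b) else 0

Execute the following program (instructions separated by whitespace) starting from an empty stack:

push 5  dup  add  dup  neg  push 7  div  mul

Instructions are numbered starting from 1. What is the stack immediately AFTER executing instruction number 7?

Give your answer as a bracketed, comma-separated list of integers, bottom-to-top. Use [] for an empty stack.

Answer: [10, -2]

Derivation:
Step 1 ('push 5'): [5]
Step 2 ('dup'): [5, 5]
Step 3 ('add'): [10]
Step 4 ('dup'): [10, 10]
Step 5 ('neg'): [10, -10]
Step 6 ('push 7'): [10, -10, 7]
Step 7 ('div'): [10, -2]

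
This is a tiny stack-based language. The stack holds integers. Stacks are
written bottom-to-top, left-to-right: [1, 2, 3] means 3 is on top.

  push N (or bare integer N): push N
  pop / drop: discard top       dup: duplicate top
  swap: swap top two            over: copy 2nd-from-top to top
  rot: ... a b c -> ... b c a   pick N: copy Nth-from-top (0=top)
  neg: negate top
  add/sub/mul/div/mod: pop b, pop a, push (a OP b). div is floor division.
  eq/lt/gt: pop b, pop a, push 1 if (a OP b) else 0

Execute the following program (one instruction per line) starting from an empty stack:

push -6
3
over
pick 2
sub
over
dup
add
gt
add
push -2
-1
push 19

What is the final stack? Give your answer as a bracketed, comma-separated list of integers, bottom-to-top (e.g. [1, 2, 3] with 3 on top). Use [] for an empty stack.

After 'push -6': [-6]
After 'push 3': [-6, 3]
After 'over': [-6, 3, -6]
After 'pick 2': [-6, 3, -6, -6]
After 'sub': [-6, 3, 0]
After 'over': [-6, 3, 0, 3]
After 'dup': [-6, 3, 0, 3, 3]
After 'add': [-6, 3, 0, 6]
After 'gt': [-6, 3, 0]
After 'add': [-6, 3]
After 'push -2': [-6, 3, -2]
After 'push -1': [-6, 3, -2, -1]
After 'push 19': [-6, 3, -2, -1, 19]

Answer: [-6, 3, -2, -1, 19]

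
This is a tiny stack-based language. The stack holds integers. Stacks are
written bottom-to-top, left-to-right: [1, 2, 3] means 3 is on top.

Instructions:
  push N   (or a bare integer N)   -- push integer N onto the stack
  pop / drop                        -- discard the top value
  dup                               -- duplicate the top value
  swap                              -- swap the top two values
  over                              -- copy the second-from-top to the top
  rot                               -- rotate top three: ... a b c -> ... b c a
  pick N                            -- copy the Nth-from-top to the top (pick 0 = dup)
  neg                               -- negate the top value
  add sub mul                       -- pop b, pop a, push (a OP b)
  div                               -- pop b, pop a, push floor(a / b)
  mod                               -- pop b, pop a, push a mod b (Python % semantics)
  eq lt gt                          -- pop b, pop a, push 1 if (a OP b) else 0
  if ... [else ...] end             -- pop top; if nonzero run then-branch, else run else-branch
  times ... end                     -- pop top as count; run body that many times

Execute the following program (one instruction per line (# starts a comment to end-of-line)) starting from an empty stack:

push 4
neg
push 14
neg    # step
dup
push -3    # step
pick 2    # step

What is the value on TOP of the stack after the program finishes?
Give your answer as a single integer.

Answer: -14

Derivation:
After 'push 4': [4]
After 'neg': [-4]
After 'push 14': [-4, 14]
After 'neg': [-4, -14]
After 'dup': [-4, -14, -14]
After 'push -3': [-4, -14, -14, -3]
After 'pick 2': [-4, -14, -14, -3, -14]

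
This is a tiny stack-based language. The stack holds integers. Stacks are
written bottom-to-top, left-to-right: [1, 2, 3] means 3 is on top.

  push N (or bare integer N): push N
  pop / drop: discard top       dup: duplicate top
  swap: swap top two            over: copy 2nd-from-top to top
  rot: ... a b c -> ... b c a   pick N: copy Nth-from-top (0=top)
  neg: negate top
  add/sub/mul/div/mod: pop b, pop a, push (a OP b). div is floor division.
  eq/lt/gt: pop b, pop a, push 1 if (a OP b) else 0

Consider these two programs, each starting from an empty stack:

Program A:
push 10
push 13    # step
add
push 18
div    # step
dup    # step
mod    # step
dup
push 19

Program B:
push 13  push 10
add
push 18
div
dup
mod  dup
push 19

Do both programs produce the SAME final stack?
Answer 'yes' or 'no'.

Program A trace:
  After 'push 10': [10]
  After 'push 13': [10, 13]
  After 'add': [23]
  After 'push 18': [23, 18]
  After 'div': [1]
  After 'dup': [1, 1]
  After 'mod': [0]
  After 'dup': [0, 0]
  After 'push 19': [0, 0, 19]
Program A final stack: [0, 0, 19]

Program B trace:
  After 'push 13': [13]
  After 'push 10': [13, 10]
  After 'add': [23]
  After 'push 18': [23, 18]
  After 'div': [1]
  After 'dup': [1, 1]
  After 'mod': [0]
  After 'dup': [0, 0]
  After 'push 19': [0, 0, 19]
Program B final stack: [0, 0, 19]
Same: yes

Answer: yes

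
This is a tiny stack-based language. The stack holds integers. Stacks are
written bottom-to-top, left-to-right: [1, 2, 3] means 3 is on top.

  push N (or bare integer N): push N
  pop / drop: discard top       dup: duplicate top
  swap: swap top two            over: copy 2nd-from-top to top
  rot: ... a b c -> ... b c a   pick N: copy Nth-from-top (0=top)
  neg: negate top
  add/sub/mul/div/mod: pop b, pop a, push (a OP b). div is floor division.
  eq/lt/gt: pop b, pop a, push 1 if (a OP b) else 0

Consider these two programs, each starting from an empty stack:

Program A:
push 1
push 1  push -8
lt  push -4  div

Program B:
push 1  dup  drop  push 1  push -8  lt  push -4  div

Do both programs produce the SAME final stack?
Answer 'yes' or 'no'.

Answer: yes

Derivation:
Program A trace:
  After 'push 1': [1]
  After 'push 1': [1, 1]
  After 'push -8': [1, 1, -8]
  After 'lt': [1, 0]
  After 'push -4': [1, 0, -4]
  After 'div': [1, 0]
Program A final stack: [1, 0]

Program B trace:
  After 'push 1': [1]
  After 'dup': [1, 1]
  After 'drop': [1]
  After 'push 1': [1, 1]
  After 'push -8': [1, 1, -8]
  After 'lt': [1, 0]
  After 'push -4': [1, 0, -4]
  After 'div': [1, 0]
Program B final stack: [1, 0]
Same: yes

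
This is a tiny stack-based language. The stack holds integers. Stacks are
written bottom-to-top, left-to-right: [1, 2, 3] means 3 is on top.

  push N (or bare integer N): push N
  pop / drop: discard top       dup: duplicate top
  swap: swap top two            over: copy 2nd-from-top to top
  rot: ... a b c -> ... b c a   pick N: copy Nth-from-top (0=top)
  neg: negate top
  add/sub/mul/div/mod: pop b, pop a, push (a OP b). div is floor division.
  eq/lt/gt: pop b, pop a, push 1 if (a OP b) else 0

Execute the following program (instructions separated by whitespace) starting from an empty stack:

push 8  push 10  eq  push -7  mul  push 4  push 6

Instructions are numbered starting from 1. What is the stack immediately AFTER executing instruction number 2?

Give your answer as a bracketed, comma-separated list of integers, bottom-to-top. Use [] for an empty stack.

Answer: [8, 10]

Derivation:
Step 1 ('push 8'): [8]
Step 2 ('push 10'): [8, 10]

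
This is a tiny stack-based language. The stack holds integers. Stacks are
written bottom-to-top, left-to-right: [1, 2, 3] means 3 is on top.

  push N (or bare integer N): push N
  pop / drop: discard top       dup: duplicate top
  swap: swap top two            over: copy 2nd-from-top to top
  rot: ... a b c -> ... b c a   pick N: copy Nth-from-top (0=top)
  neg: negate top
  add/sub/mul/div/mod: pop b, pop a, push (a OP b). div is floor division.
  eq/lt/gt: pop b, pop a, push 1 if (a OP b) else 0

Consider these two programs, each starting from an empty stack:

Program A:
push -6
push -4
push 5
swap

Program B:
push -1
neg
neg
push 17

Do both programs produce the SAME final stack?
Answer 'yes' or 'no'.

Program A trace:
  After 'push -6': [-6]
  After 'push -4': [-6, -4]
  After 'push 5': [-6, -4, 5]
  After 'swap': [-6, 5, -4]
Program A final stack: [-6, 5, -4]

Program B trace:
  After 'push -1': [-1]
  After 'neg': [1]
  After 'neg': [-1]
  After 'push 17': [-1, 17]
Program B final stack: [-1, 17]
Same: no

Answer: no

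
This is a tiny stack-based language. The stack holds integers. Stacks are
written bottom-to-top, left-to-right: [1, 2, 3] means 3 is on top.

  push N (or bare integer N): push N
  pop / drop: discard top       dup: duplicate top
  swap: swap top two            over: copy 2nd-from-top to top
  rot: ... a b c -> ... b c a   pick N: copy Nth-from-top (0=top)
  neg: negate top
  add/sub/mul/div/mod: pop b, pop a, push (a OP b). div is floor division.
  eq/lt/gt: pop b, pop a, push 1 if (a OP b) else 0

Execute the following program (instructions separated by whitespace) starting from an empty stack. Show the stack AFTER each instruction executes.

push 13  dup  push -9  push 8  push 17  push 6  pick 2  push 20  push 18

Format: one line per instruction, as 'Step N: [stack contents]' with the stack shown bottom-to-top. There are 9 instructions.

Step 1: [13]
Step 2: [13, 13]
Step 3: [13, 13, -9]
Step 4: [13, 13, -9, 8]
Step 5: [13, 13, -9, 8, 17]
Step 6: [13, 13, -9, 8, 17, 6]
Step 7: [13, 13, -9, 8, 17, 6, 8]
Step 8: [13, 13, -9, 8, 17, 6, 8, 20]
Step 9: [13, 13, -9, 8, 17, 6, 8, 20, 18]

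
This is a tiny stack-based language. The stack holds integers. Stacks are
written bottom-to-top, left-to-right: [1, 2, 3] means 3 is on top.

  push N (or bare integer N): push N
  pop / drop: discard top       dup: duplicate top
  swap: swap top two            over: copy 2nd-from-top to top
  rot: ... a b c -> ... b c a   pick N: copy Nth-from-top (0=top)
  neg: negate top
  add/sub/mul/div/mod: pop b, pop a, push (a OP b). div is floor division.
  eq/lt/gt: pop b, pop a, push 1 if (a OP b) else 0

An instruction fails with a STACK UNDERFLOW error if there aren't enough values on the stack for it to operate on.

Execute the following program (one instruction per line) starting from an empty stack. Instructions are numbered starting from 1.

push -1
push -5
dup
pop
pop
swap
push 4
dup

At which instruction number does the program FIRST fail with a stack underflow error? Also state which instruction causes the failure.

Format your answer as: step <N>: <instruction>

Answer: step 6: swap

Derivation:
Step 1 ('push -1'): stack = [-1], depth = 1
Step 2 ('push -5'): stack = [-1, -5], depth = 2
Step 3 ('dup'): stack = [-1, -5, -5], depth = 3
Step 4 ('pop'): stack = [-1, -5], depth = 2
Step 5 ('pop'): stack = [-1], depth = 1
Step 6 ('swap'): needs 2 value(s) but depth is 1 — STACK UNDERFLOW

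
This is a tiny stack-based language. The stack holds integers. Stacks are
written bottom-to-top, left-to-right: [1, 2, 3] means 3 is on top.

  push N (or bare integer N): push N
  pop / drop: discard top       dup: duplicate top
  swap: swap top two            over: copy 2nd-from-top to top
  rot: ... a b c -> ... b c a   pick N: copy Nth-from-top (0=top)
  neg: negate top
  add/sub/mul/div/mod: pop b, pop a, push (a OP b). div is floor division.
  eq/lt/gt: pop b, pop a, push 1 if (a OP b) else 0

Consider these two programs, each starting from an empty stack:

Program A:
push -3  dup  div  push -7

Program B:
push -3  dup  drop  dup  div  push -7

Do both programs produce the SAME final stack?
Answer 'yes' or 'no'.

Answer: yes

Derivation:
Program A trace:
  After 'push -3': [-3]
  After 'dup': [-3, -3]
  After 'div': [1]
  After 'push -7': [1, -7]
Program A final stack: [1, -7]

Program B trace:
  After 'push -3': [-3]
  After 'dup': [-3, -3]
  After 'drop': [-3]
  After 'dup': [-3, -3]
  After 'div': [1]
  After 'push -7': [1, -7]
Program B final stack: [1, -7]
Same: yes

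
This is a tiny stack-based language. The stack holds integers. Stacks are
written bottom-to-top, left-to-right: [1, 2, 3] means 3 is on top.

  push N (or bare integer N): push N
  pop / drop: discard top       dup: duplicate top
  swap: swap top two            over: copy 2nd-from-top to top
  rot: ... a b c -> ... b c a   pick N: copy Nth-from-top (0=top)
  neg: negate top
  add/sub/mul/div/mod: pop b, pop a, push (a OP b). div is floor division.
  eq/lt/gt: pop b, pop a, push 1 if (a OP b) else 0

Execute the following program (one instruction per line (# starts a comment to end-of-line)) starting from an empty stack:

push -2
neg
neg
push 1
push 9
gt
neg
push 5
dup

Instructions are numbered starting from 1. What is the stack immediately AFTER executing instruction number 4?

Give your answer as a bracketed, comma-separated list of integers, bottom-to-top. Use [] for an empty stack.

Answer: [-2, 1]

Derivation:
Step 1 ('push -2'): [-2]
Step 2 ('neg'): [2]
Step 3 ('neg'): [-2]
Step 4 ('push 1'): [-2, 1]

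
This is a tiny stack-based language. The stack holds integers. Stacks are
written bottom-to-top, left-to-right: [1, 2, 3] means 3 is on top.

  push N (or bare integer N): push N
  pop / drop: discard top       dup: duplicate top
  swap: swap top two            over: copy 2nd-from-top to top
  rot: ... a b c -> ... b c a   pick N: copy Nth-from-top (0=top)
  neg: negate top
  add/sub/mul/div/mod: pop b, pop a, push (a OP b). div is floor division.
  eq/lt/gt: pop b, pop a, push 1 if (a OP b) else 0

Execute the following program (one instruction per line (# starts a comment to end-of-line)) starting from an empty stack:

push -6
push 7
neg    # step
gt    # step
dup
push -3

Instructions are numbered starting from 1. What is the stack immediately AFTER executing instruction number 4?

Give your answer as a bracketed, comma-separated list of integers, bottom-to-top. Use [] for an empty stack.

Step 1 ('push -6'): [-6]
Step 2 ('push 7'): [-6, 7]
Step 3 ('neg'): [-6, -7]
Step 4 ('gt'): [1]

Answer: [1]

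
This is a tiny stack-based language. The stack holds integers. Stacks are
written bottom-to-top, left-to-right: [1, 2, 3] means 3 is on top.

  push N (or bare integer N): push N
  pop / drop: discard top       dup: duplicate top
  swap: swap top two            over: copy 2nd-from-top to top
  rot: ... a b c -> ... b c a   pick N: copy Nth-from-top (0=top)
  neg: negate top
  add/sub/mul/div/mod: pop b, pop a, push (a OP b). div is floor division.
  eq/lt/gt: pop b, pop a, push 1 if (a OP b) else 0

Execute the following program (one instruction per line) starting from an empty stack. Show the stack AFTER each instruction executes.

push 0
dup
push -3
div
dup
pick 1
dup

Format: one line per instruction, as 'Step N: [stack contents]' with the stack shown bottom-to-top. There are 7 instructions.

Step 1: [0]
Step 2: [0, 0]
Step 3: [0, 0, -3]
Step 4: [0, 0]
Step 5: [0, 0, 0]
Step 6: [0, 0, 0, 0]
Step 7: [0, 0, 0, 0, 0]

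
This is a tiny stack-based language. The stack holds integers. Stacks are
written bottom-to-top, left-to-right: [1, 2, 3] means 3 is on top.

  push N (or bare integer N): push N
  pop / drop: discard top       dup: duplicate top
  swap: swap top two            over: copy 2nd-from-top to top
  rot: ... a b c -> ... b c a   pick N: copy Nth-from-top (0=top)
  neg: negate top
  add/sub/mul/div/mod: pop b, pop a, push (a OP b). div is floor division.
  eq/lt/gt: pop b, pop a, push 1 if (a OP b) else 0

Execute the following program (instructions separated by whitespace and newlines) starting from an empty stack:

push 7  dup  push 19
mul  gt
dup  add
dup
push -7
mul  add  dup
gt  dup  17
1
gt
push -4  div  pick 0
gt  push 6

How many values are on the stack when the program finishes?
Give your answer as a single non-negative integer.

Answer: 4

Derivation:
After 'push 7': stack = [7] (depth 1)
After 'dup': stack = [7, 7] (depth 2)
After 'push 19': stack = [7, 7, 19] (depth 3)
After 'mul': stack = [7, 133] (depth 2)
After 'gt': stack = [0] (depth 1)
After 'dup': stack = [0, 0] (depth 2)
After 'add': stack = [0] (depth 1)
After 'dup': stack = [0, 0] (depth 2)
After 'push -7': stack = [0, 0, -7] (depth 3)
After 'mul': stack = [0, 0] (depth 2)
  ...
After 'gt': stack = [0] (depth 1)
After 'dup': stack = [0, 0] (depth 2)
After 'push 17': stack = [0, 0, 17] (depth 3)
After 'push 1': stack = [0, 0, 17, 1] (depth 4)
After 'gt': stack = [0, 0, 1] (depth 3)
After 'push -4': stack = [0, 0, 1, -4] (depth 4)
After 'div': stack = [0, 0, -1] (depth 3)
After 'pick 0': stack = [0, 0, -1, -1] (depth 4)
After 'gt': stack = [0, 0, 0] (depth 3)
After 'push 6': stack = [0, 0, 0, 6] (depth 4)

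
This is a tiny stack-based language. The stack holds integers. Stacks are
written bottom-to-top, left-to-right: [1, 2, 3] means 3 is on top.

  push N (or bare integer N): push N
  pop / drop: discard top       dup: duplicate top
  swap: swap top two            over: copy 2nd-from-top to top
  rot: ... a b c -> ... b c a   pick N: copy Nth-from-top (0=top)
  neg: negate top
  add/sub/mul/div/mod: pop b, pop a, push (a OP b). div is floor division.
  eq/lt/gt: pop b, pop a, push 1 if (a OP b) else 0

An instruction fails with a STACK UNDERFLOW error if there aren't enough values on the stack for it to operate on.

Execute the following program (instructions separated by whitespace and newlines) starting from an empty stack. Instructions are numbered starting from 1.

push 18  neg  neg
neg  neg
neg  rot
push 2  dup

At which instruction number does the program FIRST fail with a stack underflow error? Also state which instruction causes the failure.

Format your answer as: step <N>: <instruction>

Answer: step 7: rot

Derivation:
Step 1 ('push 18'): stack = [18], depth = 1
Step 2 ('neg'): stack = [-18], depth = 1
Step 3 ('neg'): stack = [18], depth = 1
Step 4 ('neg'): stack = [-18], depth = 1
Step 5 ('neg'): stack = [18], depth = 1
Step 6 ('neg'): stack = [-18], depth = 1
Step 7 ('rot'): needs 3 value(s) but depth is 1 — STACK UNDERFLOW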